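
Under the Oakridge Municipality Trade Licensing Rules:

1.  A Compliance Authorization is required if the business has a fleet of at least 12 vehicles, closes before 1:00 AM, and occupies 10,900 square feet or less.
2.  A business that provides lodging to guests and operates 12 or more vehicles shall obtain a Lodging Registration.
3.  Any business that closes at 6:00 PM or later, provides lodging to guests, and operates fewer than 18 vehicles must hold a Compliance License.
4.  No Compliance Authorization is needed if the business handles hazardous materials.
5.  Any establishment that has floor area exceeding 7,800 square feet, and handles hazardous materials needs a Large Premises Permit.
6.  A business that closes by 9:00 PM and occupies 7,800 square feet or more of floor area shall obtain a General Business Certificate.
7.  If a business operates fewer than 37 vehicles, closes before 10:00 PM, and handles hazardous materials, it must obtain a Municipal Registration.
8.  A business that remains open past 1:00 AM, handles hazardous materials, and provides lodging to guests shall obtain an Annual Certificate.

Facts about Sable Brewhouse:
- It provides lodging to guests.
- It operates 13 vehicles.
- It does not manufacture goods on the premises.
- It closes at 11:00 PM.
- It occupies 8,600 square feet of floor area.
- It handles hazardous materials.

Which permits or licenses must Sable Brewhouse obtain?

Compliance License, Large Premises Permit, Lodging Registration

1. vehicles 13 ≥ 12; closes 11:00 PM, at/before 1:00 AM; floor area 8,600 square feet ≤ 10,900 square feet → Compliance Authorization required.
2. provides lodging to guests; vehicles 13 ≥ 12 → Lodging Registration required.
3. closes 11:00 PM, after 6:00 PM; provides lodging to guests; vehicles 13 < 18 → Compliance License required.
4. handles hazardous materials → exempt from Compliance Authorization.
5. floor area 8,600 square feet > 7,800 square feet; handles hazardous materials → Large Premises Permit required.
6. closes 11:00 PM, after 9:00 PM; floor area 8,600 square feet ≥ 7,800 square feet → General Business Certificate not required.
7. vehicles 13 < 37; closes 11:00 PM, after 10:00 PM; handles hazardous materials → Municipal Registration not required.
8. closes 11:00 PM, at/before 1:00 AM; handles hazardous materials; provides lodging to guests → Annual Certificate not required.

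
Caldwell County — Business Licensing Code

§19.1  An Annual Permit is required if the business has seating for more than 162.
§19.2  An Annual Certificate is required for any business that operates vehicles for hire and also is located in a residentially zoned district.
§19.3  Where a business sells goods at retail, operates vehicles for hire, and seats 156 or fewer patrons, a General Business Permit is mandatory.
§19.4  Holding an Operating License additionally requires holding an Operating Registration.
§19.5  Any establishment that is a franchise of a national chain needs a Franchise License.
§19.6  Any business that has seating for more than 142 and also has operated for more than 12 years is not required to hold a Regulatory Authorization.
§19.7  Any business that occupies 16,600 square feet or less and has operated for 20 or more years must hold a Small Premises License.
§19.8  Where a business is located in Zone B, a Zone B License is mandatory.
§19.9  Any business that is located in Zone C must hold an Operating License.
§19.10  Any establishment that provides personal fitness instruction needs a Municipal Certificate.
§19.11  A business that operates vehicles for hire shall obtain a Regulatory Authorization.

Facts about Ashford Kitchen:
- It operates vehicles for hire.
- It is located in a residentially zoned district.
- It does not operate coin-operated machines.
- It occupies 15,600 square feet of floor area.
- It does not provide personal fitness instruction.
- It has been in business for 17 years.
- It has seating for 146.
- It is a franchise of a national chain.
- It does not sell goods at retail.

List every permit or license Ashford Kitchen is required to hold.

§19.1 seating 146 ≤ 162 → Annual Permit not required.
§19.2 operates vehicles for hire; is located in a residentially zoned district → Annual Certificate required.
§19.3 does not sell goods at retail; operates vehicles for hire; seating 146 ≤ 156 → General Business Permit not required.
§19.4 Operating License is not required → no effect.
§19.5 is a franchise of a national chain → Franchise License required.
§19.6 seating 146 > 142; years in business 17 > 12 → exempt from Regulatory Authorization.
§19.7 floor area 15,600 square feet ≤ 16,600 square feet; years in business 17 < 20 → Small Premises License not required.
§19.8 is located in a residentially zoned district (not: is located in Zone B) → Zone B License not required.
§19.9 is located in a residentially zoned district (not: is located in Zone C) → Operating License not required.
§19.10 does not provide personal fitness instruction → Municipal Certificate not required.
§19.11 operates vehicles for hire → Regulatory Authorization required.

Annual Certificate, Franchise License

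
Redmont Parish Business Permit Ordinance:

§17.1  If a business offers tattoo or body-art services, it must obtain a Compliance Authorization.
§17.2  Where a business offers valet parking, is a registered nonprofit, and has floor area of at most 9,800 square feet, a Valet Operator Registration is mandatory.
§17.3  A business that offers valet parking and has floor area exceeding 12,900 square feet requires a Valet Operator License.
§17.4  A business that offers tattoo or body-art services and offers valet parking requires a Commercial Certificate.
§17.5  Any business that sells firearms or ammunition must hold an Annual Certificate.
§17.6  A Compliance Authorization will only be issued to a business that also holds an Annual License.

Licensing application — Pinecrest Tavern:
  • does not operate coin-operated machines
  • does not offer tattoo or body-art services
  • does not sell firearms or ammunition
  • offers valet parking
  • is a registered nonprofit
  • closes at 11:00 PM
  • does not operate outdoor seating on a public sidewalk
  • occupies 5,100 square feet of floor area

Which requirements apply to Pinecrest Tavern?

Valet Operator Registration

§17.1 does not offer tattoo or body-art services → Compliance Authorization not required.
§17.2 offers valet parking; is a registered nonprofit; floor area 5,100 square feet ≤ 9,800 square feet → Valet Operator Registration required.
§17.3 offers valet parking; floor area 5,100 square feet ≤ 12,900 square feet → Valet Operator License not required.
§17.4 does not offer tattoo or body-art services; offers valet parking → Commercial Certificate not required.
§17.5 does not sell firearms or ammunition → Annual Certificate not required.
§17.6 Compliance Authorization is not required → no effect.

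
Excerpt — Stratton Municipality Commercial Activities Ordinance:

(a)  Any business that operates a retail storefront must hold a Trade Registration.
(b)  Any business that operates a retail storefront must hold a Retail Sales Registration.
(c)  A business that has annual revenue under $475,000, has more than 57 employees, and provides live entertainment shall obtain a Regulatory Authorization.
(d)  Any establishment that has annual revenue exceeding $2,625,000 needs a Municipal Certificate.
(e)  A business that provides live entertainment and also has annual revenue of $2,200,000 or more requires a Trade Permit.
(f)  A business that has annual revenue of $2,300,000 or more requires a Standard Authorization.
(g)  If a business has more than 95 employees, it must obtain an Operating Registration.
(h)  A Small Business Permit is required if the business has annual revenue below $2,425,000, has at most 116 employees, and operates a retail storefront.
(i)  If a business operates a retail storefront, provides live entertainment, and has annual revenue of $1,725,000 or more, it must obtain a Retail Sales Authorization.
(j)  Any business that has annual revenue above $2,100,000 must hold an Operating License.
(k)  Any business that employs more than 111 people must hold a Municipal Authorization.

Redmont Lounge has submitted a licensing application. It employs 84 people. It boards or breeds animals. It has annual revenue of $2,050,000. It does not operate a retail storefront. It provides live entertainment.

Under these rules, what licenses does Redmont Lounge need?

(a) does not operate a retail storefront → Trade Registration not required.
(b) does not operate a retail storefront → Retail Sales Registration not required.
(c) revenue $2,050,000 ≥ $475,000; employees 84 > 57; provides live entertainment → Regulatory Authorization not required.
(d) revenue $2,050,000 ≤ $2,625,000 → Municipal Certificate not required.
(e) provides live entertainment; revenue $2,050,000 < $2,200,000 → Trade Permit not required.
(f) revenue $2,050,000 < $2,300,000 → Standard Authorization not required.
(g) employees 84 ≤ 95 → Operating Registration not required.
(h) revenue $2,050,000 < $2,425,000; employees 84 ≤ 116; does not operate a retail storefront → Small Business Permit not required.
(i) does not operate a retail storefront; provides live entertainment; revenue $2,050,000 ≥ $1,725,000 → Retail Sales Authorization not required.
(j) revenue $2,050,000 ≤ $2,100,000 → Operating License not required.
(k) employees 84 ≤ 111 → Municipal Authorization not required.

None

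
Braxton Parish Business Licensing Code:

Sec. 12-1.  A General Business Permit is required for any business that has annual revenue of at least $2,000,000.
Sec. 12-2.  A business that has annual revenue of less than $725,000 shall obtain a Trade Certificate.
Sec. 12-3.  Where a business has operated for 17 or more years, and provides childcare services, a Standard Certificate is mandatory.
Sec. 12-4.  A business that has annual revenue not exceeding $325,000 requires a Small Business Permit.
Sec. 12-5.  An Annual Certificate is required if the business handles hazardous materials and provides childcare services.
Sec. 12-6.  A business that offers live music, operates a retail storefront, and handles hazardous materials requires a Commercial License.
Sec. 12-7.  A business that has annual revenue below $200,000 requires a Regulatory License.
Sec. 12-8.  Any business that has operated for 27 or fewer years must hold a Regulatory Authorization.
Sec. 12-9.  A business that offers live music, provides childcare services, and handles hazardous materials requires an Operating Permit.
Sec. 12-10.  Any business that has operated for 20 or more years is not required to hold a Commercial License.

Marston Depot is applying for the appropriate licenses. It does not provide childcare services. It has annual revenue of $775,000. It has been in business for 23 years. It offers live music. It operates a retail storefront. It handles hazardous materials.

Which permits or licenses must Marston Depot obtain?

Regulatory Authorization

Sec. 12-1. revenue $775,000 < $2,000,000 → General Business Permit not required.
Sec. 12-2. revenue $775,000 ≥ $725,000 → Trade Certificate not required.
Sec. 12-3. years in business 23 ≥ 17; does not provide childcare services → Standard Certificate not required.
Sec. 12-4. revenue $775,000 > $325,000 → Small Business Permit not required.
Sec. 12-5. handles hazardous materials; does not provide childcare services → Annual Certificate not required.
Sec. 12-6. offers live music; operates a retail storefront; handles hazardous materials → Commercial License required.
Sec. 12-7. revenue $775,000 ≥ $200,000 → Regulatory License not required.
Sec. 12-8. years in business 23 ≤ 27 → Regulatory Authorization required.
Sec. 12-9. offers live music; does not provide childcare services; handles hazardous materials → Operating Permit not required.
Sec. 12-10. years in business 23 ≥ 20 → exempt from Commercial License.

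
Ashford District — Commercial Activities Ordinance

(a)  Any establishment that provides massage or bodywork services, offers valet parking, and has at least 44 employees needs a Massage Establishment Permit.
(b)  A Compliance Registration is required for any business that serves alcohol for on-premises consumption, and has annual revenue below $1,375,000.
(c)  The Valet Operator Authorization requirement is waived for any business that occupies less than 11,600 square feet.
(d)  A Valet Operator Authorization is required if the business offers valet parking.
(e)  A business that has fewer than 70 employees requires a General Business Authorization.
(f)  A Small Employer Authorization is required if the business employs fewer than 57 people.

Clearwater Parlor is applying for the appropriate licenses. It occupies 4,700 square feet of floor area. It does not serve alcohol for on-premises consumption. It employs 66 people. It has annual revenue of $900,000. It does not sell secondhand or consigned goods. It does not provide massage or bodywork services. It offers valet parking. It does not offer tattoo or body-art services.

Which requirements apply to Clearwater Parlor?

General Business Authorization

(a) does not provide massage or bodywork services; offers valet parking; employees 66 ≥ 44 → Massage Establishment Permit not required.
(b) does not serve alcohol for on-premises consumption; revenue $900,000 < $1,375,000 → Compliance Registration not required.
(c) floor area 4,700 square feet < 11,600 square feet → exempt from Valet Operator Authorization.
(d) offers valet parking → Valet Operator Authorization required.
(e) employees 66 < 70 → General Business Authorization required.
(f) employees 66 ≥ 57 → Small Employer Authorization not required.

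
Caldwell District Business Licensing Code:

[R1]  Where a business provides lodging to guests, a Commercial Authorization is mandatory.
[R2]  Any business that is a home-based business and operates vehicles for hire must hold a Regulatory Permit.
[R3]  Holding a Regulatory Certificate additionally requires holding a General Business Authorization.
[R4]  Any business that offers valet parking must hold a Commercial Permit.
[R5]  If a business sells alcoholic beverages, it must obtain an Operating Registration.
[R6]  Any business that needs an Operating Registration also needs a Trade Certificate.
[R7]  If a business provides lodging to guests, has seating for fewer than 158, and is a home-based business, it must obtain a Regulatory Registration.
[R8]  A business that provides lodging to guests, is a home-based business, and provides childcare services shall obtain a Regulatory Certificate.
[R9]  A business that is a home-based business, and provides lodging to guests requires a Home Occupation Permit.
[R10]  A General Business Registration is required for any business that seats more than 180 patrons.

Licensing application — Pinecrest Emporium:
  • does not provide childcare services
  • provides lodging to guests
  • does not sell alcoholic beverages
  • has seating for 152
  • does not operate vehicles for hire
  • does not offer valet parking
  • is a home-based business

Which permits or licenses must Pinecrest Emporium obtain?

[R1] provides lodging to guests → Commercial Authorization required.
[R2] is a home-based business; does not operate vehicles for hire → Regulatory Permit not required.
[R3] Regulatory Certificate is not required → no effect.
[R4] does not offer valet parking → Commercial Permit not required.
[R5] does not sell alcoholic beverages → Operating Registration not required.
[R6] Operating Registration is not required → no effect.
[R7] provides lodging to guests; seating 152 < 158; is a home-based business → Regulatory Registration required.
[R8] provides lodging to guests; is a home-based business; does not provide childcare services → Regulatory Certificate not required.
[R9] is a home-based business; provides lodging to guests → Home Occupation Permit required.
[R10] seating 152 ≤ 180 → General Business Registration not required.

Commercial Authorization, Home Occupation Permit, Regulatory Registration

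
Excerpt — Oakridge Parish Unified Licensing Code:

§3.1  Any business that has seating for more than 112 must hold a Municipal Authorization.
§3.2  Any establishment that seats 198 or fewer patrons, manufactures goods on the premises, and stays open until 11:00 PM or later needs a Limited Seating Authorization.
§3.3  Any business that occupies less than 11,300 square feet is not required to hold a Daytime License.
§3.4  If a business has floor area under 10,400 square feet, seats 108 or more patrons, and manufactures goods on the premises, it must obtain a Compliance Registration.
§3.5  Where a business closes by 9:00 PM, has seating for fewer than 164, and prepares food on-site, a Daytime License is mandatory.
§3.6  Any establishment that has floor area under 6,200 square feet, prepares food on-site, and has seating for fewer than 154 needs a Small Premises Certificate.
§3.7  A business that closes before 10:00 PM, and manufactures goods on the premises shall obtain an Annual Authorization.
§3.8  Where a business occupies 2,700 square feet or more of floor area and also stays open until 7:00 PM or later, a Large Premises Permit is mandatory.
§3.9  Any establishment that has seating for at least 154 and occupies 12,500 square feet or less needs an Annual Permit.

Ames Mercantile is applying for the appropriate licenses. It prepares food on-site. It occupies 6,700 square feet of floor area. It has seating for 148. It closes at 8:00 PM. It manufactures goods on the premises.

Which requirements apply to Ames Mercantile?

§3.1 seating 148 > 112 → Municipal Authorization required.
§3.2 seating 148 ≤ 198; manufactures goods on the premises; closes 8:00 PM, at/before 11:00 PM → Limited Seating Authorization not required.
§3.3 floor area 6,700 square feet < 11,300 square feet → exempt from Daytime License.
§3.4 floor area 6,700 square feet < 10,400 square feet; seating 148 ≥ 108; manufactures goods on the premises → Compliance Registration required.
§3.5 closes 8:00 PM, at/before 9:00 PM; seating 148 < 164; prepares food on-site → Daytime License required.
§3.6 floor area 6,700 square feet ≥ 6,200 square feet; prepares food on-site; seating 148 < 154 → Small Premises Certificate not required.
§3.7 closes 8:00 PM, at/before 10:00 PM; manufactures goods on the premises → Annual Authorization required.
§3.8 floor area 6,700 square feet ≥ 2,700 square feet; closes 8:00 PM, after 7:00 PM → Large Premises Permit required.
§3.9 seating 148 < 154; floor area 6,700 square feet ≤ 12,500 square feet → Annual Permit not required.

Annual Authorization, Compliance Registration, Large Premises Permit, Municipal Authorization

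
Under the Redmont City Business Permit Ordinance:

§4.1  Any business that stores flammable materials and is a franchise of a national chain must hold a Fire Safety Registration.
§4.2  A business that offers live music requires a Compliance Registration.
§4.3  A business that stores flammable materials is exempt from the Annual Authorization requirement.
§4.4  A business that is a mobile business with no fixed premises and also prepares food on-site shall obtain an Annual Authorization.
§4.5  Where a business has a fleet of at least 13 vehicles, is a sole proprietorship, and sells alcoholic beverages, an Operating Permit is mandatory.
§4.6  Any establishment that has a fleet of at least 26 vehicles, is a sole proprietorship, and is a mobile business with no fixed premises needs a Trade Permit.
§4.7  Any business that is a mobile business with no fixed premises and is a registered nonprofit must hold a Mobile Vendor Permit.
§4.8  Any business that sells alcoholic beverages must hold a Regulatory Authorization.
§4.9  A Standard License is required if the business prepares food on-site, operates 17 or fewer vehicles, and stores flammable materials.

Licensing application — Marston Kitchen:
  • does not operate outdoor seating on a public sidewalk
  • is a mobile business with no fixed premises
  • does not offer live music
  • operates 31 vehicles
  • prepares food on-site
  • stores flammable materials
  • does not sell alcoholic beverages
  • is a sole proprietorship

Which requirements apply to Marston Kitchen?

§4.1 stores flammable materials; is a sole proprietorship (not: is a franchise of a national chain) → Fire Safety Registration not required.
§4.2 does not offer live music → Compliance Registration not required.
§4.3 stores flammable materials → exempt from Annual Authorization.
§4.4 is a mobile business with no fixed premises; prepares food on-site → Annual Authorization required.
§4.5 vehicles 31 ≥ 13; is a sole proprietorship; does not sell alcoholic beverages → Operating Permit not required.
§4.6 vehicles 31 ≥ 26; is a sole proprietorship; is a mobile business with no fixed premises → Trade Permit required.
§4.7 is a mobile business with no fixed premises; is a sole proprietorship (not: is a registered nonprofit) → Mobile Vendor Permit not required.
§4.8 does not sell alcoholic beverages → Regulatory Authorization not required.
§4.9 prepares food on-site; vehicles 31 > 17; stores flammable materials → Standard License not required.

Trade Permit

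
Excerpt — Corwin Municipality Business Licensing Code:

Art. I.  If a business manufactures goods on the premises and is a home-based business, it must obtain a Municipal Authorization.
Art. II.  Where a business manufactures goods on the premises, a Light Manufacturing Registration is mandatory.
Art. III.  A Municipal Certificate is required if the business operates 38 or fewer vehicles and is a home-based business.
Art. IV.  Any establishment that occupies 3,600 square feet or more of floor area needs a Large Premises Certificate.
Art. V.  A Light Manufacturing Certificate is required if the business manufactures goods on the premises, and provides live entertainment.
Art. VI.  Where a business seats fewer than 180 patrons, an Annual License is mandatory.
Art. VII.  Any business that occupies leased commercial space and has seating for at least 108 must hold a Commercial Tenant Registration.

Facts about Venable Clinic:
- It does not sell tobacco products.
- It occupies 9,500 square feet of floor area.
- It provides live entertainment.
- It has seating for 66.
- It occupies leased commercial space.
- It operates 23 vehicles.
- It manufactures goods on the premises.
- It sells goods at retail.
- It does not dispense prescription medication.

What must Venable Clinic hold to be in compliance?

Art. I. manufactures goods on the premises; occupies leased commercial space (not: is a home-based business) → Municipal Authorization not required.
Art. II. manufactures goods on the premises → Light Manufacturing Registration required.
Art. III. vehicles 23 ≤ 38; occupies leased commercial space (not: is a home-based business) → Municipal Certificate not required.
Art. IV. floor area 9,500 square feet ≥ 3,600 square feet → Large Premises Certificate required.
Art. V. manufactures goods on the premises; provides live entertainment → Light Manufacturing Certificate required.
Art. VI. seating 66 < 180 → Annual License required.
Art. VII. occupies leased commercial space; seating 66 < 108 → Commercial Tenant Registration not required.

Annual License, Large Premises Certificate, Light Manufacturing Certificate, Light Manufacturing Registration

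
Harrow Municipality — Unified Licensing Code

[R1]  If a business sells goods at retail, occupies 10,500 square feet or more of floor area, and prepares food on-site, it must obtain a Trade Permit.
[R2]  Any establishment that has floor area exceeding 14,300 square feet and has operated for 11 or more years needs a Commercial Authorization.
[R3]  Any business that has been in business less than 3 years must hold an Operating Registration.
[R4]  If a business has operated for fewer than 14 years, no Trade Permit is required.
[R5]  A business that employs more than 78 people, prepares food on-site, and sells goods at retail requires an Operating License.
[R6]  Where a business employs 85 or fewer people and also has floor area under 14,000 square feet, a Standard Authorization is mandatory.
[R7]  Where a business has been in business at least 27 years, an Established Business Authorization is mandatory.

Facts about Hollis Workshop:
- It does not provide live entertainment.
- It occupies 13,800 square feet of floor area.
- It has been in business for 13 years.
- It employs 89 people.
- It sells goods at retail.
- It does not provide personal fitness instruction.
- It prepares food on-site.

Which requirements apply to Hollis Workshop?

[R1] sells goods at retail; floor area 13,800 square feet ≥ 10,500 square feet; prepares food on-site → Trade Permit required.
[R2] floor area 13,800 square feet ≤ 14,300 square feet; years in business 13 ≥ 11 → Commercial Authorization not required.
[R3] years in business 13 ≥ 3 → Operating Registration not required.
[R4] years in business 13 < 14 → exempt from Trade Permit.
[R5] employees 89 > 78; prepares food on-site; sells goods at retail → Operating License required.
[R6] employees 89 > 85; floor area 13,800 square feet < 14,000 square feet → Standard Authorization not required.
[R7] years in business 13 < 27 → Established Business Authorization not required.

Operating License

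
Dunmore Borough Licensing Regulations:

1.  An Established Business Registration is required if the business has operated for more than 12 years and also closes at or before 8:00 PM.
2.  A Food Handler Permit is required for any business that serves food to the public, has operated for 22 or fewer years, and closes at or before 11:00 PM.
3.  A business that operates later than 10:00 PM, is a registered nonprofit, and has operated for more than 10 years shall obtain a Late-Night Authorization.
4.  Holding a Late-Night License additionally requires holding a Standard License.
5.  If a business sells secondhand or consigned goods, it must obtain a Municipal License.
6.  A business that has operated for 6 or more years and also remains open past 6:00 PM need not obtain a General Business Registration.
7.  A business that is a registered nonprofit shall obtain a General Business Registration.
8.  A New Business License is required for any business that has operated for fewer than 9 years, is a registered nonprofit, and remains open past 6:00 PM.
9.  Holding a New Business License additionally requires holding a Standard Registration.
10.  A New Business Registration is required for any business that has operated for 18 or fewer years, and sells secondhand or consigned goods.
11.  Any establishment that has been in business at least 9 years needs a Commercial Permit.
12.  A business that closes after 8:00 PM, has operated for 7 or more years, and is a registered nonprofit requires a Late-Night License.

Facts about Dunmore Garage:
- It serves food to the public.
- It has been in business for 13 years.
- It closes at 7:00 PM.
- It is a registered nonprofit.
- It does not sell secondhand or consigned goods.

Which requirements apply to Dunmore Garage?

Commercial Permit, Established Business Registration, Food Handler Permit

1. years in business 13 > 12; closes 7:00 PM, at/before 8:00 PM → Established Business Registration required.
2. serves food to the public; years in business 13 ≤ 22; closes 7:00 PM, at/before 11:00 PM → Food Handler Permit required.
3. closes 7:00 PM, at/before 10:00 PM; is a registered nonprofit; years in business 13 > 10 → Late-Night Authorization not required.
4. Late-Night License is not required → no effect.
5. does not sell secondhand or consigned goods → Municipal License not required.
6. years in business 13 ≥ 6; closes 7:00 PM, after 6:00 PM → exempt from General Business Registration.
7. is a registered nonprofit → General Business Registration required.
8. years in business 13 ≥ 9; is a registered nonprofit; closes 7:00 PM, after 6:00 PM → New Business License not required.
9. New Business License is not required → no effect.
10. years in business 13 ≤ 18; does not sell secondhand or consigned goods → New Business Registration not required.
11. years in business 13 ≥ 9 → Commercial Permit required.
12. closes 7:00 PM, at/before 8:00 PM; years in business 13 ≥ 7; is a registered nonprofit → Late-Night License not required.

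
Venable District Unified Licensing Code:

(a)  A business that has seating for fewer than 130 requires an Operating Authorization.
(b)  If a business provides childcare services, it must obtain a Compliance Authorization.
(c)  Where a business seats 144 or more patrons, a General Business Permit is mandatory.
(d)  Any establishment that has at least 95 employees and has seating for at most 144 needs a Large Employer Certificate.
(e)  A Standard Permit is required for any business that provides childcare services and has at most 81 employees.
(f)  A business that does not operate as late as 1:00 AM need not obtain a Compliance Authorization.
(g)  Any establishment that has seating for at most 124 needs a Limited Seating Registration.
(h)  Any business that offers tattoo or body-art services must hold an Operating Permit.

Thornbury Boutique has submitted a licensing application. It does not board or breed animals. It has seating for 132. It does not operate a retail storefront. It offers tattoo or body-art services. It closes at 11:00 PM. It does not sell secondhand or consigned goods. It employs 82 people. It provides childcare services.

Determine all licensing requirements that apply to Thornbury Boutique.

(a) seating 132 ≥ 130 → Operating Authorization not required.
(b) provides childcare services → Compliance Authorization required.
(c) seating 132 < 144 → General Business Permit not required.
(d) employees 82 < 95; seating 132 ≤ 144 → Large Employer Certificate not required.
(e) provides childcare services; employees 82 > 81 → Standard Permit not required.
(f) closes 11:00 PM, at/before 1:00 AM → exempt from Compliance Authorization.
(g) seating 132 > 124 → Limited Seating Registration not required.
(h) offers tattoo or body-art services → Operating Permit required.

Operating Permit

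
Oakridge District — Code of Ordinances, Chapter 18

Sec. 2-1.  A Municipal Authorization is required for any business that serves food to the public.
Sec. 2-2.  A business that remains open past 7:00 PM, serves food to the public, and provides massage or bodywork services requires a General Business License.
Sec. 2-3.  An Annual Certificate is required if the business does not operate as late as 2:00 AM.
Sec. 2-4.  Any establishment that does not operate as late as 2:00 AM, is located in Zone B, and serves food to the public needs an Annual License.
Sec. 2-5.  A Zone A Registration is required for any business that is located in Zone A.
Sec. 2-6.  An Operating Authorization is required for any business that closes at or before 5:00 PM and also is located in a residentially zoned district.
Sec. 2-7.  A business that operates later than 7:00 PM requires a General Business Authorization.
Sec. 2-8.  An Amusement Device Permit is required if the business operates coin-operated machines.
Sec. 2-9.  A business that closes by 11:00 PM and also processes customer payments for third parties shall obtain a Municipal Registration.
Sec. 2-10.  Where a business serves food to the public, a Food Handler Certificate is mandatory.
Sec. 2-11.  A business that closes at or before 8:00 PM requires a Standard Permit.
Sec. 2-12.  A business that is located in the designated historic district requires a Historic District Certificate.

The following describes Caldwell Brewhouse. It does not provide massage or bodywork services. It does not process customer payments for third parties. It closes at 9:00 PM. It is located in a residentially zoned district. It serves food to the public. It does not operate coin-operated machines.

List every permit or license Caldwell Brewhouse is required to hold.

Annual Certificate, Food Handler Certificate, General Business Authorization, Municipal Authorization

Sec. 2-1. serves food to the public → Municipal Authorization required.
Sec. 2-2. closes 9:00 PM, after 7:00 PM; serves food to the public; does not provide massage or bodywork services → General Business License not required.
Sec. 2-3. closes 9:00 PM, at/before 2:00 AM → Annual Certificate required.
Sec. 2-4. closes 9:00 PM, at/before 2:00 AM; is located in a residentially zoned district (not: is located in Zone B); serves food to the public → Annual License not required.
Sec. 2-5. is located in a residentially zoned district (not: is located in Zone A) → Zone A Registration not required.
Sec. 2-6. closes 9:00 PM, after 5:00 PM; is located in a residentially zoned district → Operating Authorization not required.
Sec. 2-7. closes 9:00 PM, after 7:00 PM → General Business Authorization required.
Sec. 2-8. does not operate coin-operated machines → Amusement Device Permit not required.
Sec. 2-9. closes 9:00 PM, at/before 11:00 PM; does not process customer payments for third parties → Municipal Registration not required.
Sec. 2-10. serves food to the public → Food Handler Certificate required.
Sec. 2-11. closes 9:00 PM, after 8:00 PM → Standard Permit not required.
Sec. 2-12. is located in a residentially zoned district (not: is located in the designated historic district) → Historic District Certificate not required.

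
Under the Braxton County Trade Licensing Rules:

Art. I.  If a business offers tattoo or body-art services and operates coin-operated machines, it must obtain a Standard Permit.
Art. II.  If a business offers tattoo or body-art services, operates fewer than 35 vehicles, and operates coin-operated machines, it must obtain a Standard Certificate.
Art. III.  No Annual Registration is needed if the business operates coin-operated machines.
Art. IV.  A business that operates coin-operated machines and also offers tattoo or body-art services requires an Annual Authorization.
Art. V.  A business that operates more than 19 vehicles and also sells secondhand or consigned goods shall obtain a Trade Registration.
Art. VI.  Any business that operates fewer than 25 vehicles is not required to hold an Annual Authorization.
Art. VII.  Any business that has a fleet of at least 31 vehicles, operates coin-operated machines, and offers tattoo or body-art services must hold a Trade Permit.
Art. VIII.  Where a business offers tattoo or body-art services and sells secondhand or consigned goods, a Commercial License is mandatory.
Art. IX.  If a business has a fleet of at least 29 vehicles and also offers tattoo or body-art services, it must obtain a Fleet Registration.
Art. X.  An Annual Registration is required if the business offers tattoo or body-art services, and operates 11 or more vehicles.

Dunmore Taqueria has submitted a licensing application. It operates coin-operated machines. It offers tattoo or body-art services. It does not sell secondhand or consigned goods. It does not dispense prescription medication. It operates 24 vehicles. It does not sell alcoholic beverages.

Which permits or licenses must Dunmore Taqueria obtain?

Standard Certificate, Standard Permit

Art. I. offers tattoo or body-art services; operates coin-operated machines → Standard Permit required.
Art. II. offers tattoo or body-art services; vehicles 24 < 35; operates coin-operated machines → Standard Certificate required.
Art. III. operates coin-operated machines → exempt from Annual Registration.
Art. IV. operates coin-operated machines; offers tattoo or body-art services → Annual Authorization required.
Art. V. vehicles 24 > 19; does not sell secondhand or consigned goods → Trade Registration not required.
Art. VI. vehicles 24 < 25 → exempt from Annual Authorization.
Art. VII. vehicles 24 < 31; operates coin-operated machines; offers tattoo or body-art services → Trade Permit not required.
Art. VIII. offers tattoo or body-art services; does not sell secondhand or consigned goods → Commercial License not required.
Art. IX. vehicles 24 < 29; offers tattoo or body-art services → Fleet Registration not required.
Art. X. offers tattoo or body-art services; vehicles 24 ≥ 11 → Annual Registration required.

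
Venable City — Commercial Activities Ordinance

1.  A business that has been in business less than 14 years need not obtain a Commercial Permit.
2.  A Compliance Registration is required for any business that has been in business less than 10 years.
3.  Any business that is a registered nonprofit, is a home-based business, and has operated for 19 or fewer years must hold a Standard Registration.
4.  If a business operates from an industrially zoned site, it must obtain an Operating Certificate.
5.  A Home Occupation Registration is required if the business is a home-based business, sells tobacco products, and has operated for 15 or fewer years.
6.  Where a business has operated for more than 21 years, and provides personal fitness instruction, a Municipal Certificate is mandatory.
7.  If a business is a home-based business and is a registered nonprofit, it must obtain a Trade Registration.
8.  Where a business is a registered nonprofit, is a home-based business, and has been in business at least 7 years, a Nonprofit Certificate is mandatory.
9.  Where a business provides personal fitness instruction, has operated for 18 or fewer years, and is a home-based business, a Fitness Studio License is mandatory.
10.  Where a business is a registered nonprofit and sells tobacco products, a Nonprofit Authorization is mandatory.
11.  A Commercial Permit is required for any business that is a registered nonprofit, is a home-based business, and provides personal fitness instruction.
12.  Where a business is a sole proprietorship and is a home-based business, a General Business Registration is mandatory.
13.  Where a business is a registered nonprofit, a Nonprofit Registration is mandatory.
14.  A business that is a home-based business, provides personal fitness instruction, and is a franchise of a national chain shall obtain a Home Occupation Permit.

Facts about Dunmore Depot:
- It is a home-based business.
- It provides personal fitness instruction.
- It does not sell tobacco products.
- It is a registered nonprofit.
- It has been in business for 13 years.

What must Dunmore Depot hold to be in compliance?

Fitness Studio License, Nonprofit Certificate, Nonprofit Registration, Standard Registration, Trade Registration

1. years in business 13 < 14 → exempt from Commercial Permit.
2. years in business 13 ≥ 10 → Compliance Registration not required.
3. is a registered nonprofit; is a home-based business; years in business 13 ≤ 19 → Standard Registration required.
4. is a home-based business (not: operates from an industrially zoned site) → Operating Certificate not required.
5. is a home-based business; does not sell tobacco products; years in business 13 ≤ 15 → Home Occupation Registration not required.
6. years in business 13 ≤ 21; provides personal fitness instruction → Municipal Certificate not required.
7. is a home-based business; is a registered nonprofit → Trade Registration required.
8. is a registered nonprofit; is a home-based business; years in business 13 ≥ 7 → Nonprofit Certificate required.
9. provides personal fitness instruction; years in business 13 ≤ 18; is a home-based business → Fitness Studio License required.
10. is a registered nonprofit; does not sell tobacco products → Nonprofit Authorization not required.
11. is a registered nonprofit; is a home-based business; provides personal fitness instruction → Commercial Permit required.
12. is a registered nonprofit (not: is a sole proprietorship); is a home-based business → General Business Registration not required.
13. is a registered nonprofit → Nonprofit Registration required.
14. is a home-based business; provides personal fitness instruction; is a registered nonprofit (not: is a franchise of a national chain) → Home Occupation Permit not required.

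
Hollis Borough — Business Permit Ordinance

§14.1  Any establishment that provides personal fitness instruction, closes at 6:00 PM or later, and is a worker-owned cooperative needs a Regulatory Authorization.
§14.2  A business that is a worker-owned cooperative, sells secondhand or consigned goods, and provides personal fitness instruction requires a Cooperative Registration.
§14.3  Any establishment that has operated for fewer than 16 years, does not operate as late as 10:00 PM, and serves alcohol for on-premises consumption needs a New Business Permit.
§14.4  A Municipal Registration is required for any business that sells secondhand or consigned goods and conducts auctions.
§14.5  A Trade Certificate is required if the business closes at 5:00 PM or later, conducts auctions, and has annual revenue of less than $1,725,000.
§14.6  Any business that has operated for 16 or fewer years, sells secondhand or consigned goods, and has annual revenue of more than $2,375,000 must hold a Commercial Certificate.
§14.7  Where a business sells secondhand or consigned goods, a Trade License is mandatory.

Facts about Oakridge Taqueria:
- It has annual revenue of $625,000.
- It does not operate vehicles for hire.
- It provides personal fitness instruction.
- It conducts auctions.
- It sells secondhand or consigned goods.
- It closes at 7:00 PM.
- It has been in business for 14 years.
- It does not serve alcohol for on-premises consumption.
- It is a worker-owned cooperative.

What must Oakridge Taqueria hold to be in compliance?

§14.1 provides personal fitness instruction; closes 7:00 PM, after 6:00 PM; is a worker-owned cooperative → Regulatory Authorization required.
§14.2 is a worker-owned cooperative; sells secondhand or consigned goods; provides personal fitness instruction → Cooperative Registration required.
§14.3 years in business 14 < 16; closes 7:00 PM, at/before 10:00 PM; does not serve alcohol for on-premises consumption → New Business Permit not required.
§14.4 sells secondhand or consigned goods; conducts auctions → Municipal Registration required.
§14.5 closes 7:00 PM, after 5:00 PM; conducts auctions; revenue $625,000 < $1,725,000 → Trade Certificate required.
§14.6 years in business 14 ≤ 16; sells secondhand or consigned goods; revenue $625,000 ≤ $2,375,000 → Commercial Certificate not required.
§14.7 sells secondhand or consigned goods → Trade License required.

Cooperative Registration, Municipal Registration, Regulatory Authorization, Trade Certificate, Trade License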